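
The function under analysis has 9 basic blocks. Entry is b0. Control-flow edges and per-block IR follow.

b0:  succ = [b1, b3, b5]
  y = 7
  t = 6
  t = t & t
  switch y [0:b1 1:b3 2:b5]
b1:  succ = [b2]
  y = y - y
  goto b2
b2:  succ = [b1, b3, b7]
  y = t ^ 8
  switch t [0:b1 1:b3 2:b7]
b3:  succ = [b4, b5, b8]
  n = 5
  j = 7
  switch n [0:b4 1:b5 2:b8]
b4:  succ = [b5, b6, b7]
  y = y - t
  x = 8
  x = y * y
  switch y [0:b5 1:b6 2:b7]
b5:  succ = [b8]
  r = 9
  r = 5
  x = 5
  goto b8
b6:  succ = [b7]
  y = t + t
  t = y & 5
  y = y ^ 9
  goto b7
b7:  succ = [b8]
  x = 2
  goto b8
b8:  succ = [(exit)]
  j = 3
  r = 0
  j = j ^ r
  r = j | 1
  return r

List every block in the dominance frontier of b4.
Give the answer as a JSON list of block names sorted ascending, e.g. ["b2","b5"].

idom tree: b1←b0 b2←b1 b3←b0 b4←b3 b5←b0 b6←b4 b7←b0 b8←b0
Dom at joins:
  b1: preds {b0,b2}: {b0} ∩ {b0,b1,b2} = {b0}; idom=b0
  b3: preds {b0,b2}: {b0} ∩ {b0,b1,b2} = {b0}; idom=b0
  b5: preds {b0,b3,b4}: {b0} ∩ {b0,b3} ∩ {b0,b3,b4} = {b0}; idom=b0
  b7: preds {b2,b4,b6}: {b0,b1,b2} ∩ {b0,b3,b4} ∩ {b0,b3,b4,b6} = {b0}; idom=b0
  b8: preds {b3,b5,b7}: {b0,b3} ∩ {b0,b5} ∩ {b0,b7} = {b0}; idom=b0

DF derivation:
  join b1 pred b0: · stop@b0
  join b1 pred b2: b2→b1 stop@b0
  join b3 pred b0: · stop@b0
  join b3 pred b2: b2→b1 stop@b0
  join b5 pred b0: · stop@b0
  join b5 pred b3: b3 stop@b0
  join b5 pred b4: b4→b3 stop@b0
  join b7 pred b2: b2→b1 stop@b0
  join b7 pred b4: b4→b3 stop@b0
  join b7 pred b6: b6→b4→b3 stop@b0
  join b8 pred b3: b3 stop@b0
  join b8 pred b5: b5 stop@b0
  join b8 pred b7: b7 stop@b0
  b0: DF=∅
  b1: DF={b1,b3,b7}
  b2: DF={b1,b3,b7}
  b3: DF={b5,b7,b8}
  b4: DF={b5,b7}
  b5: DF={b8}
  b6: DF={b7}
  b7: DF={b8}
  b8: DF=∅

DF(b4) = ["b5", "b7"]

Answer: ["b5", "b7"]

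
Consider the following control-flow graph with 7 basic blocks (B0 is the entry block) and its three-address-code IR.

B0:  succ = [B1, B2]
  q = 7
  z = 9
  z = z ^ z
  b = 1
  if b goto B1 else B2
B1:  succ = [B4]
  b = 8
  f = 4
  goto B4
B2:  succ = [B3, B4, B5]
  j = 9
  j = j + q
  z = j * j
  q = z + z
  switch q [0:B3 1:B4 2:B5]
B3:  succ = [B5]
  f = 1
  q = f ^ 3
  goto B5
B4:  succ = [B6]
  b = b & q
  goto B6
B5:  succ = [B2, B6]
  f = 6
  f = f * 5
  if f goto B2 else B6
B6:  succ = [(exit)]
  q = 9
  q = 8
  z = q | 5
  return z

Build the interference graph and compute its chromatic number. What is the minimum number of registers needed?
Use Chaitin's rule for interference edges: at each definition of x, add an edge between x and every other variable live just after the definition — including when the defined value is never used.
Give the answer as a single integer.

Answer: 3

Derivation:
Block summaries:
  B0: def={b,q,z} ue=∅
  B1: def={b,f} ue=∅
  B2: def={j,q,z} ue={q}
  B3: def={f,q} ue=∅
  B4: def={b} ue={b,q}
  B5: def={f} ue=∅
  B6: def={q,z} ue=∅

Live sets:
  live B0: ∅→{b,q}
  live B1: {q}→{b,q}
  live B2: {b,q}→{b,q}
  live B3: {b}→{b,q}
  live B4: {b,q}→∅
  live B5: {b,q}→{b,q}
  live B6: ∅→∅

Interfere edges:
  b↔{f,j,q,z}
  f↔{b,q}
  j↔{b,q}
  q↔{b,f,j,z}
  z↔{b,q}

Chromatic number:
  lower bound: {b,f,q} mutually conflict ⇒ χ ≥ 3
  3-colouring: r0={b}  r1={q}  r2={f,j,z}
  χ = 3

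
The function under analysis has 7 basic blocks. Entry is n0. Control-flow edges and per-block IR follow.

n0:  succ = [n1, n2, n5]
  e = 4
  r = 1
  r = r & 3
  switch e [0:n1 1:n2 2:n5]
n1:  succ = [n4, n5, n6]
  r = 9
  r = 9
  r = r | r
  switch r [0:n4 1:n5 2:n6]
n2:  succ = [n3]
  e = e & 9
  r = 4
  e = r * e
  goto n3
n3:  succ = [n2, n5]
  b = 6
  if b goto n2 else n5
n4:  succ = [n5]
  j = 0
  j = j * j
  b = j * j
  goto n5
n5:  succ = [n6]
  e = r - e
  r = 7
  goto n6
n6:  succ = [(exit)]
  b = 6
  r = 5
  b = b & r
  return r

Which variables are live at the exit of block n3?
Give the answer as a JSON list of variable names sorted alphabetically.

Block summaries:
  n0: {e,r} / ∅
  n1: {r} / ∅
  n2: {e,r} / {e}
  n3: {b} / ∅
  n4: {b,j} / ∅
  n5: {e,r} / {e,r}
  n6: {b,r} / ∅

Liveness:
  n0 li=∅ lo={e,r}
  n1 li={e} lo={e,r}
  n2 li={e} lo={e,r}
  n3 li={e,r} lo={e,r}
  n4 li={e,r} lo={e,r}
  n5 li={e,r} lo=∅
  n6 li=∅ lo=∅

live-out(n3) = ["e", "r"]

Answer: ["e", "r"]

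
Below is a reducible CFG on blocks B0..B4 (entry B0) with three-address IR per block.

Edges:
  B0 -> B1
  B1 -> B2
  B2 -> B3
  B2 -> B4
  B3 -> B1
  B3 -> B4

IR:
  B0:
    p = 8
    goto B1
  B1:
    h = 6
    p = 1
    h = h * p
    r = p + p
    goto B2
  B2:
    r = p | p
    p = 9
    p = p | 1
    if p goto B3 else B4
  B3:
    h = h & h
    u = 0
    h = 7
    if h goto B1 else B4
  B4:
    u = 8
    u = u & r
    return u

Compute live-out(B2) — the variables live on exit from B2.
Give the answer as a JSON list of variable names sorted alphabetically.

Answer: ["h", "r"]

Working:
def/use:
  B0 def {p} use ∅
  B1 def {h,p,r} use ∅
  B2 def {p,r} use {p}
  B3 def {h,u} use {h}
  B4 def {u} use {r}

Live sets:
  live B0: ∅→∅
  live B1: ∅→{h,p}
  live B2: {h,p}→{h,r}
  live B3: {h,r}→{r}
  live B4: {r}→∅

live-out(B2) = ["h", "r"]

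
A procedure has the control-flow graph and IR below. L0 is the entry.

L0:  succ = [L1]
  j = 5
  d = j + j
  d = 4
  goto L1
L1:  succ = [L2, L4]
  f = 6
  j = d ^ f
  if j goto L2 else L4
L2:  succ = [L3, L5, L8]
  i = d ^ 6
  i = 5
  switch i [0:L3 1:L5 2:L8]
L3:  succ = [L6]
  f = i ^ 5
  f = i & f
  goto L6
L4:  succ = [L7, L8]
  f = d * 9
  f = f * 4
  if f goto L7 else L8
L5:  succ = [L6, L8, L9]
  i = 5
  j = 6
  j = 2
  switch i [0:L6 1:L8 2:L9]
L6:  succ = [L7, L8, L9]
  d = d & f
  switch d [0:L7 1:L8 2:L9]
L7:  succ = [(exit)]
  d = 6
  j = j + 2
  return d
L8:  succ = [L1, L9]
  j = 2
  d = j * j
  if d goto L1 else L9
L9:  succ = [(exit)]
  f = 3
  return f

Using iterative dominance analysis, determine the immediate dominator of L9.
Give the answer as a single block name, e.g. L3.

idom tree: L1←L0 L2←L1 L3←L2 L4←L1 L5←L2 L6←L2 L7←L1 L8←L1 L9←L1
Dom at joins:
  L1: preds {L0,L8}: {L0} ∩ {L0,L1,L8} = {L0}; idom=L0
  L6: preds {L3,L5}: {L0,L1,L2,L3} ∩ {L0,L1,L2,L5} = {L0,L1,L2}; idom=L2
  L7: preds {L4,L6}: {L0,L1,L4} ∩ {L0,L1,L2,L6} = {L0,L1}; idom=L1
  L8: preds {L2,L4,L5,L6}: {L0,L1,L2} ∩ {L0,L1,L4} ∩ {L0,L1,L2,L5} ∩ {L0,L1,L2,L6} = {L0,L1}; idom=L1
  L9: preds {L5,L6,L8}: {L0,L1,L2,L5} ∩ {L0,L1,L2,L6} ∩ {L0,L1,L8} = {L0,L1}; idom=L1

idom(L9) = L1

Answer: L1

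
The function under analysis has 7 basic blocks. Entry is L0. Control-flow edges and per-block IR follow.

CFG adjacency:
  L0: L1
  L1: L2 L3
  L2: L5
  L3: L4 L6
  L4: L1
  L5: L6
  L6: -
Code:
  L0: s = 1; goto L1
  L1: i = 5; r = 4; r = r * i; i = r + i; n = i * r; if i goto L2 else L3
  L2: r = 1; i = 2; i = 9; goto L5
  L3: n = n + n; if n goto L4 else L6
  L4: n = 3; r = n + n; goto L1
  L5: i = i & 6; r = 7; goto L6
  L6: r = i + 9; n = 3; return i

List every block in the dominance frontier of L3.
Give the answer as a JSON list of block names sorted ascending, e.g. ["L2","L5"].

idom tree: L1←L0 L2←L1 L3←L1 L4←L3 L5←L2 L6←L1
Join-block Dom:
  L1: preds {L0,L4}: {L0} ∩ {L0,L1,L3,L4} = {L0}; idom=L0
  L6: preds {L3,L5}: {L0,L1,L3} ∩ {L0,L1,L2,L5} = {L0,L1}; idom=L1

DF derivation:
  join L1 pred L0: · stop@L0
  join L1 pred L4: L4→L3→L1 stop@L0
  join L6 pred L3: L3 stop@L1
  join L6 pred L5: L5→L2 stop@L1
  DF(L0)=∅
  DF(L1)={L1}
  DF(L2)={L6}
  DF(L3)={L1,L6}
  DF(L4)={L1}
  DF(L5)={L6}
  DF(L6)=∅

DF(L3) = ["L1", "L6"]

Answer: ["L1", "L6"]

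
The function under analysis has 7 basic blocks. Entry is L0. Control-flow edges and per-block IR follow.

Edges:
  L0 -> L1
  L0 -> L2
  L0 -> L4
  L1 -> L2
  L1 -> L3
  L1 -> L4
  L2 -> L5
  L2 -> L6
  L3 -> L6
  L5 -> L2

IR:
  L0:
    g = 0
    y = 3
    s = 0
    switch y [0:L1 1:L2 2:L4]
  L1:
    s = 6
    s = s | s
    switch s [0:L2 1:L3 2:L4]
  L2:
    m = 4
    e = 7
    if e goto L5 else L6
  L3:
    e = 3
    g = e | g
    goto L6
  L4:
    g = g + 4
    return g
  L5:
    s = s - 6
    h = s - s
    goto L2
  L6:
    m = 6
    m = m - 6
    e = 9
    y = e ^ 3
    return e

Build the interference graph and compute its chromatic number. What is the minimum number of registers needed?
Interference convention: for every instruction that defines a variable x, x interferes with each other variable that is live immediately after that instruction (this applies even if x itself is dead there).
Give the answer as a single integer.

Answer: 4

Working:
Per-block:
  L0: def={g,s,y} ue=∅
  L1: def={s} ue=∅
  L2: def={e,m} ue=∅
  L3: def={e,g} ue={g}
  L4: def={g} ue={g}
  L5: def={h,s} ue={s}
  L6: def={e,m,y} ue=∅

Live sets:
  L0: in=∅ out={g,s}
  L1: in={g} out={g,s}
  L2: in={s} out={s}
  L3: in={g} out=∅
  L4: in={g} out=∅
  L5: in={s} out={s}
  L6: in=∅ out=∅

Interference:
  e↔{g,s,y}
  g↔{e,s,y}
  h↔{s}
  m↔{s}
  s↔{e,g,h,m,y}
  y↔{e,g,s}

Chromatic number:
  clique {e,g,s,y} ⇒ need ≥ 4
  assign e→r1 g→r2 h→r1 m→r1 s→r0 y→r3 — no edge inside a register ⇒ χ ≤ 4
  χ = 4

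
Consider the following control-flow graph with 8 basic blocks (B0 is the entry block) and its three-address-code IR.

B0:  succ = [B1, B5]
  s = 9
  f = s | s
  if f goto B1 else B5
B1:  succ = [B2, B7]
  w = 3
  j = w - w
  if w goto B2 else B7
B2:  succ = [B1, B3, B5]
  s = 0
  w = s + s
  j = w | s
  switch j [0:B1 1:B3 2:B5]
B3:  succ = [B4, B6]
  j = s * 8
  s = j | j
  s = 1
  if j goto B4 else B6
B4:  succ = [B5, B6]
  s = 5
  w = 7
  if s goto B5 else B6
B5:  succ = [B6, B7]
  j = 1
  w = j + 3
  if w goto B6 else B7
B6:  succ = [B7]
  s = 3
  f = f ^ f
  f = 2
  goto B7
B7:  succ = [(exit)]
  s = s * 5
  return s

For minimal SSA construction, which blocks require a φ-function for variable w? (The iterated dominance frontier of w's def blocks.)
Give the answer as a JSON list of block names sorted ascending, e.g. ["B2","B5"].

idom tree: B1←B0 B2←B1 B3←B2 B4←B3 B5←B0 B6←B0 B7←B0
Dom∩ at merges:
  B1: preds {B0,B2}: {B0} ∩ {B0,B1,B2} = {B0}; idom=B0
  B5: preds {B0,B2,B4}: {B0} ∩ {B0,B1,B2} ∩ {B0,B1,B2,B3,B4} = {B0}; idom=B0
  B6: preds {B3,B4,B5}: {B0,B1,B2,B3} ∩ {B0,B1,B2,B3,B4} ∩ {B0,B5} = {B0}; idom=B0
  B7: preds {B1,B5,B6}: {B0,B1} ∩ {B0,B5} ∩ {B0,B6} = {B0}; idom=B0

DF walk-up:
  B1←B0: walk · to B0
  B1←B2: walk B2→B1 to B0
  B5←B0: walk · to B0
  B5←B2: walk B2→B1 to B0
  B5←B4: walk B4→B3→B2→B1 to B0
  B6←B3: walk B3→B2→B1 to B0
  B6←B4: walk B4→B3→B2→B1 to B0
  B6←B5: walk B5 to B0
  B7←B1: walk B1 to B0
  B7←B5: walk B5 to B0
  B7←B6: walk B6 to B0
  DF(B0)=∅
  DF(B1)={B1,B5,B6,B7}
  DF(B2)={B1,B5,B6}
  DF(B3)={B5,B6}
  DF(B4)={B5,B6}
  DF(B5)={B6,B7}
  DF(B6)={B7}
  DF(B7)=∅

φ for w: defs {B1,B2,B4,B5}
  DF⁺ = {B1,B5,B6,B7}

Answer: ["B1", "B5", "B6", "B7"]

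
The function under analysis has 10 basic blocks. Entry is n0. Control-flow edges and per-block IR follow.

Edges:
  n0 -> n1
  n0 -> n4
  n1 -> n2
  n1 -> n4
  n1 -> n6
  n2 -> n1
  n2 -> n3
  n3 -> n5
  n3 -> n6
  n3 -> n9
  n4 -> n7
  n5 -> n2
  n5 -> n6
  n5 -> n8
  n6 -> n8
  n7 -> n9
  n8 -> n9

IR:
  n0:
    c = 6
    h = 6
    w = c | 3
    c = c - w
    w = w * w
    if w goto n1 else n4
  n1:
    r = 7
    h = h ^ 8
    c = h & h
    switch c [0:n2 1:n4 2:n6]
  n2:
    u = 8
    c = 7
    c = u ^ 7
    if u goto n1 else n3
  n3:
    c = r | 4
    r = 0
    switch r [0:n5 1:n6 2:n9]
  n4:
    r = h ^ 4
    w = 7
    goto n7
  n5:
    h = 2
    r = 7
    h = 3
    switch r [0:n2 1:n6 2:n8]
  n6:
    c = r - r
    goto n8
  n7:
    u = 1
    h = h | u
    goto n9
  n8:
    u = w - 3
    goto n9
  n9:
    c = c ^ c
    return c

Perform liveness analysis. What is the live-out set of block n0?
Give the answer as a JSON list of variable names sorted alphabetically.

Answer: ["c", "h", "w"]

Working:
Per-block:
  n0 def {c,h,w} use ∅
  n1 def {c,h,r} use {h}
  n2 def {c,u} use ∅
  n3 def {c,r} use {r}
  n4 def {r,w} use {h}
  n5 def {h,r} use ∅
  n6 def {c} use {r}
  n7 def {h,u} use {h}
  n8 def {u} use {w}
  n9 def {c} use {c}

Backward fixpoint:
  n0 li=∅ lo={c,h,w}
  n1 li={h,w} lo={c,h,r,w}
  n2 li={h,r,w} lo={h,r,w}
  n3 li={r,w} lo={c,r,w}
  n4 li={c,h} lo={c,h}
  n5 li={c,w} lo={c,h,r,w}
  n6 li={r,w} lo={c,w}
  n7 li={c,h} lo={c}
  n8 li={c,w} lo={c}
  n9 li={c} lo=∅

live-out(n0) = ["c", "h", "w"]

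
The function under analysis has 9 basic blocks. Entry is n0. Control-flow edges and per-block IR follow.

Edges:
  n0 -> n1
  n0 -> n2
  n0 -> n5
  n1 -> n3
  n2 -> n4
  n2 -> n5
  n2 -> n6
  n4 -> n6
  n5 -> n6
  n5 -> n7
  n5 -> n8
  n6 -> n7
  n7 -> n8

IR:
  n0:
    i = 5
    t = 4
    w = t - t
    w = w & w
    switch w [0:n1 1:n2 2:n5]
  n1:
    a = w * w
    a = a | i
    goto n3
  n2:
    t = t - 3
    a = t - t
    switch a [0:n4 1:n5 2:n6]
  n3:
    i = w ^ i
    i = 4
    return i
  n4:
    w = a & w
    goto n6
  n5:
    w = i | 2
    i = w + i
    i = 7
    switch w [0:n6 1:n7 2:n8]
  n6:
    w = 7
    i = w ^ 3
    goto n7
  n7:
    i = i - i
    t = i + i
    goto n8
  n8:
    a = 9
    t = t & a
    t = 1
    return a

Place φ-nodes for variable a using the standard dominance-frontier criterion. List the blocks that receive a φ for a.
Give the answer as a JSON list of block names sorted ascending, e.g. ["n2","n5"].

Answer: ["n5", "n6", "n7", "n8"]

Derivation:
idom tree: n1←n0 n2←n0 n3←n1 n4←n2 n5←n0 n6←n0 n7←n0 n8←n0
Dom at joins:
  n5: preds {n0,n2}: {n0} ∩ {n0,n2} = {n0}; idom=n0
  n6: preds {n2,n4,n5}: {n0,n2} ∩ {n0,n2,n4} ∩ {n0,n5} = {n0}; idom=n0
  n7: preds {n5,n6}: {n0,n5} ∩ {n0,n6} = {n0}; idom=n0
  n8: preds {n5,n7}: {n0,n5} ∩ {n0,n7} = {n0}; idom=n0

DF derivation:
  n5←n0: walk · to n0
  n5←n2: walk n2 to n0
  n6←n2: walk n2 to n0
  n6←n4: walk n4→n2 to n0
  n6←n5: walk n5 to n0
  n7←n5: walk n5 to n0
  n7←n6: walk n6 to n0
  n8←n5: walk n5 to n0
  n8←n7: walk n7 to n0
  n0 → ∅
  n1 → ∅
  n2 → {n5,n6}
  n3 → ∅
  n4 → {n6}
  n5 → {n6,n7,n8}
  n6 → {n7}
  n7 → {n8}
  n8 → ∅

φ for a: defs {n1,n2,n8}
  DF⁺ = {n5,n6,n7,n8}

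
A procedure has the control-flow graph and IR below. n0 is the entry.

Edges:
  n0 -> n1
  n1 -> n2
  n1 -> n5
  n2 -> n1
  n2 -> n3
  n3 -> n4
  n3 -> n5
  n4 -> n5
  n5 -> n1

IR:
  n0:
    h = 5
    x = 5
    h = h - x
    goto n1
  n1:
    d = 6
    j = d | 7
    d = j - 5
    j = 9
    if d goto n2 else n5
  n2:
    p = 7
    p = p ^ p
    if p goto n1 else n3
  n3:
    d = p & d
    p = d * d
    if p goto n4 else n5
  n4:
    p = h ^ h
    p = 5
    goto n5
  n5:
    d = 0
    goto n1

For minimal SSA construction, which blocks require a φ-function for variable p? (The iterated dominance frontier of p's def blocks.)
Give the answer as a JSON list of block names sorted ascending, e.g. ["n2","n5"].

Answer: ["n1", "n5"]

Derivation:
idom tree: n1←n0 n2←n1 n3←n2 n4←n3 n5←n1
Dom at joins:
  n1: preds {n0,n2,n5}: {n0} ∩ {n0,n1,n2} ∩ {n0,n1,n5} = {n0}; idom=n0
  n5: preds {n1,n3,n4}: {n0,n1} ∩ {n0,n1,n2,n3} ∩ {n0,n1,n2,n3,n4} = {n0,n1}; idom=n1

DF derivation:
  n1←n0: walk · to n0
  n1←n2: walk n2→n1 to n0
  n1←n5: walk n5→n1 to n0
  n5←n1: walk · to n1
  n5←n3: walk n3→n2 to n1
  n5←n4: walk n4→n3→n2 to n1
  n0: DF=∅
  n1: DF={n1}
  n2: DF={n1,n5}
  n3: DF={n5}
  n4: DF={n5}
  n5: DF={n1}

φ for p: defs {n2,n3,n4}
  DF⁺ = {n1,n5}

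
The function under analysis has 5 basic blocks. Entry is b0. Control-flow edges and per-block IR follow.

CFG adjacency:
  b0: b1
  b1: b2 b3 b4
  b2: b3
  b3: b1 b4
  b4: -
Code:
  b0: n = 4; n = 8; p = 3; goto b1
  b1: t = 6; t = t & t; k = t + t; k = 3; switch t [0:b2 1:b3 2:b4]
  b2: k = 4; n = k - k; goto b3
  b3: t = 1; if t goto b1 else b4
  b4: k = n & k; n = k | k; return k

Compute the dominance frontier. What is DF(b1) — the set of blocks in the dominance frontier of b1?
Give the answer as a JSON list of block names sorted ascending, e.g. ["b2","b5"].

idom tree: b1←b0 b2←b1 b3←b1 b4←b1
Dom at joins:
  b1: preds {b0,b3}: {b0} ∩ {b0,b1,b3} = {b0}; idom=b0
  b3: preds {b1,b2}: {b0,b1} ∩ {b0,b1,b2} = {b0,b1}; idom=b1
  b4: preds {b1,b3}: {b0,b1} ∩ {b0,b1,b3} = {b0,b1}; idom=b1

DF derivation:
  join b1 pred b0: · stop@b0
  join b1 pred b3: b3→b1 stop@b0
  join b3 pred b1: · stop@b1
  join b3 pred b2: b2 stop@b1
  join b4 pred b1: · stop@b1
  join b4 pred b3: b3 stop@b1
  b0 → ∅
  b1 → {b1}
  b2 → {b3}
  b3 → {b1,b4}
  b4 → ∅

DF(b1) = ["b1"]

Answer: ["b1"]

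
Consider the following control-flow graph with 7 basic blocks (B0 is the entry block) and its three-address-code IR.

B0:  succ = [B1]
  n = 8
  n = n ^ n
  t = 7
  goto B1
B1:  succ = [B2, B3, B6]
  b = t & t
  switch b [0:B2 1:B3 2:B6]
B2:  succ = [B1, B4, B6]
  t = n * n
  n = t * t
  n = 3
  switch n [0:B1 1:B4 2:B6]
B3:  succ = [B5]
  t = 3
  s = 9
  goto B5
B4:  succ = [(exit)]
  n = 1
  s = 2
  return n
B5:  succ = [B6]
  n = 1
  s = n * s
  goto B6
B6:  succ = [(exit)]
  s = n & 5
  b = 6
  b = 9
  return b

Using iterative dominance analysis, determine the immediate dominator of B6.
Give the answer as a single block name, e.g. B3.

idom tree: B1←B0 B2←B1 B3←B1 B4←B2 B5←B3 B6←B1
Join-block Dom:
  B1: preds {B0,B2}: {B0} ∩ {B0,B1,B2} = {B0}; idom=B0
  B6: preds {B1,B2,B5}: {B0,B1} ∩ {B0,B1,B2} ∩ {B0,B1,B3,B5} = {B0,B1}; idom=B1

idom(B6) = B1

Answer: B1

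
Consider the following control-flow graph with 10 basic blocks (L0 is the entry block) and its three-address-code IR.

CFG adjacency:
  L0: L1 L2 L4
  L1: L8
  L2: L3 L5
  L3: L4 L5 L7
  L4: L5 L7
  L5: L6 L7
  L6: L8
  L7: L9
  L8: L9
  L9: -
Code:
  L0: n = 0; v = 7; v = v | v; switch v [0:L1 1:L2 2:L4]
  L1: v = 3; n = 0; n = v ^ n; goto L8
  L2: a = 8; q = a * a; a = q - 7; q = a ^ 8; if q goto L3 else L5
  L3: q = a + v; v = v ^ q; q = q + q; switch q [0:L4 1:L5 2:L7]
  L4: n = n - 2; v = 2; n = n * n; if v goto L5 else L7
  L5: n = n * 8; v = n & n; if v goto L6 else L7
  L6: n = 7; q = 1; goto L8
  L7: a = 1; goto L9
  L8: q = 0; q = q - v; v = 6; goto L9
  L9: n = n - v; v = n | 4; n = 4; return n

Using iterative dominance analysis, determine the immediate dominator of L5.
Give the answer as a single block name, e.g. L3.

idom tree: L1←L0 L2←L0 L3←L2 L4←L0 L5←L0 L6←L5 L7←L0 L8←L0 L9←L0
Dom at joins:
  L4: preds {L0,L3}: {L0} ∩ {L0,L2,L3} = {L0}; idom=L0
  L5: preds {L2,L3,L4}: {L0,L2} ∩ {L0,L2,L3} ∩ {L0,L4} = {L0}; idom=L0
  L7: preds {L3,L4,L5}: {L0,L2,L3} ∩ {L0,L4} ∩ {L0,L5} = {L0}; idom=L0
  L8: preds {L1,L6}: {L0,L1} ∩ {L0,L5,L6} = {L0}; idom=L0
  L9: preds {L7,L8}: {L0,L7} ∩ {L0,L8} = {L0}; idom=L0

idom(L5) = L0

Answer: L0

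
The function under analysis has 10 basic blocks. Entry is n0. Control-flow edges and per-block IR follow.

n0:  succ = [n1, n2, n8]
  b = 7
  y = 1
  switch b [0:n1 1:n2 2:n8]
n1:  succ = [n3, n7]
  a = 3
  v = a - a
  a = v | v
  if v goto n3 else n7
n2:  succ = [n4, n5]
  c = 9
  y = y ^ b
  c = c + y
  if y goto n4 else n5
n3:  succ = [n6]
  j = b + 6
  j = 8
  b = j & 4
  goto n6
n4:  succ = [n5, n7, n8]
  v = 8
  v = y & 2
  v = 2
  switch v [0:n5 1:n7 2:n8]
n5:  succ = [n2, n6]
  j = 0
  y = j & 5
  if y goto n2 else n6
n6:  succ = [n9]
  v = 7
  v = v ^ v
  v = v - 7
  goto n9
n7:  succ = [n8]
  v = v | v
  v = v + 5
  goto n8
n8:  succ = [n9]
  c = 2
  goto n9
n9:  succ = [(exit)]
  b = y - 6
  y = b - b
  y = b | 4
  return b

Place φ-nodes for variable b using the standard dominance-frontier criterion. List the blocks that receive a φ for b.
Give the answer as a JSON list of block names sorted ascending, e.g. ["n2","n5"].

idom tree: n1←n0 n2←n0 n3←n1 n4←n2 n5←n2 n6←n0 n7←n0 n8←n0 n9←n0
Join-block Dom:
  n2: preds {n0,n5}: {n0} ∩ {n0,n2,n5} = {n0}; idom=n0
  n5: preds {n2,n4}: {n0,n2} ∩ {n0,n2,n4} = {n0,n2}; idom=n2
  n6: preds {n3,n5}: {n0,n1,n3} ∩ {n0,n2,n5} = {n0}; idom=n0
  n7: preds {n1,n4}: {n0,n1} ∩ {n0,n2,n4} = {n0}; idom=n0
  n8: preds {n0,n4,n7}: {n0} ∩ {n0,n2,n4} ∩ {n0,n7} = {n0}; idom=n0
  n9: preds {n6,n8}: {n0,n6} ∩ {n0,n8} = {n0}; idom=n0

DF walk-up:
  join n2 pred n0: · stop@n0
  join n2 pred n5: n5→n2 stop@n0
  join n5 pred n2: · stop@n2
  join n5 pred n4: n4 stop@n2
  join n6 pred n3: n3→n1 stop@n0
  join n6 pred n5: n5→n2 stop@n0
  join n7 pred n1: n1 stop@n0
  join n7 pred n4: n4→n2 stop@n0
  join n8 pred n0: · stop@n0
  join n8 pred n4: n4→n2 stop@n0
  join n8 pred n7: n7 stop@n0
  join n9 pred n6: n6 stop@n0
  join n9 pred n8: n8 stop@n0
  n0 → ∅
  n1 → {n6,n7}
  n2 → {n2,n6,n7,n8}
  n3 → {n6}
  n4 → {n5,n7,n8}
  n5 → {n2,n6}
  n6 → {n9}
  n7 → {n8}
  n8 → {n9}
  n9 → ∅

φ for b: defs {n0,n3,n9}
  DF⁺ = {n6,n9}

Answer: ["n6", "n9"]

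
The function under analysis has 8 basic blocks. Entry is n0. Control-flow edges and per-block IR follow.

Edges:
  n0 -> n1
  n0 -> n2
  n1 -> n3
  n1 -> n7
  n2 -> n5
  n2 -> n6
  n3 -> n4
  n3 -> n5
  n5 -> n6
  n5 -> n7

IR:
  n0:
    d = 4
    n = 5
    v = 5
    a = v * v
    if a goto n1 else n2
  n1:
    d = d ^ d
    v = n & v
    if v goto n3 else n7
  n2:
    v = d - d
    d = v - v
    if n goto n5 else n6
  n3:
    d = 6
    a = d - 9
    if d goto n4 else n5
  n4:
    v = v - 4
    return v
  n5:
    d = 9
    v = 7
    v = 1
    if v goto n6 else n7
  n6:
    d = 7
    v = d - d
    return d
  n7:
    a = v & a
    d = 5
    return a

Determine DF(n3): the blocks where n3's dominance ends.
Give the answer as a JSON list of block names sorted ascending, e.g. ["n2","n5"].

idom tree: n1←n0 n2←n0 n3←n1 n4←n3 n5←n0 n6←n0 n7←n0
Dom∩ at merges:
  n5: preds {n2,n3}: {n0,n2} ∩ {n0,n1,n3} = {n0}; idom=n0
  n6: preds {n2,n5}: {n0,n2} ∩ {n0,n5} = {n0}; idom=n0
  n7: preds {n1,n5}: {n0,n1} ∩ {n0,n5} = {n0}; idom=n0

DF walk-up:
  n5←n2: walk n2 to n0
  n5←n3: walk n3→n1 to n0
  n6←n2: walk n2 to n0
  n6←n5: walk n5 to n0
  n7←n1: walk n1 to n0
  n7←n5: walk n5 to n0
  n0 → ∅
  n1 → {n5,n7}
  n2 → {n5,n6}
  n3 → {n5}
  n4 → ∅
  n5 → {n6,n7}
  n6 → ∅
  n7 → ∅

DF(n3) = ["n5"]

Answer: ["n5"]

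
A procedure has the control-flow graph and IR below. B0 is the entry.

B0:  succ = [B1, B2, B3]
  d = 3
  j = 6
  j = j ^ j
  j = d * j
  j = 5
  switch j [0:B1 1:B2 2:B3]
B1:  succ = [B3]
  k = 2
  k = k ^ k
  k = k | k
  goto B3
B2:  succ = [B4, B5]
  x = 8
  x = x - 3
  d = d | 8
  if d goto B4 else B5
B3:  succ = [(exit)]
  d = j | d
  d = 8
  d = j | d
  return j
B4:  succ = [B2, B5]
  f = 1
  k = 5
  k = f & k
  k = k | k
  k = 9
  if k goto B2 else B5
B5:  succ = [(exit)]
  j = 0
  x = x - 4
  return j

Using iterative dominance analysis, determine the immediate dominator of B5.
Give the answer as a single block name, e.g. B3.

idom tree: B1←B0 B2←B0 B3←B0 B4←B2 B5←B2
Join-block Dom:
  B2: preds {B0,B4}: {B0} ∩ {B0,B2,B4} = {B0}; idom=B0
  B3: preds {B0,B1}: {B0} ∩ {B0,B1} = {B0}; idom=B0
  B5: preds {B2,B4}: {B0,B2} ∩ {B0,B2,B4} = {B0,B2}; idom=B2

idom(B5) = B2

Answer: B2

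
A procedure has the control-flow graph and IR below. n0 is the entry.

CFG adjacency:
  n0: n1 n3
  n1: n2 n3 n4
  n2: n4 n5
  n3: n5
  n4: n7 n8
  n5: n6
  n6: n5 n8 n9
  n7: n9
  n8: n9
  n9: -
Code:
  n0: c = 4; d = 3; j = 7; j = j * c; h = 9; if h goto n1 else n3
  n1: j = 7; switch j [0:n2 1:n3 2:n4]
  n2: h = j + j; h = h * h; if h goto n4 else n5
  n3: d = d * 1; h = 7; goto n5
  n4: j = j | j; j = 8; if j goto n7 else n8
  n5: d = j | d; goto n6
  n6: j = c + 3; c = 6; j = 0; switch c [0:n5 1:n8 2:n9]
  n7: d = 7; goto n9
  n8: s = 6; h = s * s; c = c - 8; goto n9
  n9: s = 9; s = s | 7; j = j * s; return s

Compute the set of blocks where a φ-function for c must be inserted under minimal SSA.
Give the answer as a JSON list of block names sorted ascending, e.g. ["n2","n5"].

Answer: ["n5", "n8", "n9"]

Analysis:
idom tree: n1←n0 n2←n1 n3←n0 n4←n1 n5←n0 n6←n5 n7←n4 n8←n0 n9←n0
Dom at joins:
  n3: preds {n0,n1}: {n0} ∩ {n0,n1} = {n0}; idom=n0
  n4: preds {n1,n2}: {n0,n1} ∩ {n0,n1,n2} = {n0,n1}; idom=n1
  n5: preds {n2,n3,n6}: {n0,n1,n2} ∩ {n0,n3} ∩ {n0,n5,n6} = {n0}; idom=n0
  n8: preds {n4,n6}: {n0,n1,n4} ∩ {n0,n5,n6} = {n0}; idom=n0
  n9: preds {n6,n7,n8}: {n0,n5,n6} ∩ {n0,n1,n4,n7} ∩ {n0,n8} = {n0}; idom=n0

Frontier:
  n3←n0: walk · to n0
  n3←n1: walk n1 to n0
  n4←n1: walk · to n1
  n4←n2: walk n2 to n1
  n5←n2: walk n2→n1 to n0
  n5←n3: walk n3 to n0
  n5←n6: walk n6→n5 to n0
  n8←n4: walk n4→n1 to n0
  n8←n6: walk n6→n5 to n0
  n9←n6: walk n6→n5 to n0
  n9←n7: walk n7→n4→n1 to n0
  n9←n8: walk n8 to n0
  n0 → ∅
  n1 → {n3,n5,n8,n9}
  n2 → {n4,n5}
  n3 → {n5}
  n4 → {n8,n9}
  n5 → {n5,n8,n9}
  n6 → {n5,n8,n9}
  n7 → {n9}
  n8 → {n9}
  n9 → ∅

φ for c: defs {n0,n6,n8}
  DF⁺ = {n5,n8,n9}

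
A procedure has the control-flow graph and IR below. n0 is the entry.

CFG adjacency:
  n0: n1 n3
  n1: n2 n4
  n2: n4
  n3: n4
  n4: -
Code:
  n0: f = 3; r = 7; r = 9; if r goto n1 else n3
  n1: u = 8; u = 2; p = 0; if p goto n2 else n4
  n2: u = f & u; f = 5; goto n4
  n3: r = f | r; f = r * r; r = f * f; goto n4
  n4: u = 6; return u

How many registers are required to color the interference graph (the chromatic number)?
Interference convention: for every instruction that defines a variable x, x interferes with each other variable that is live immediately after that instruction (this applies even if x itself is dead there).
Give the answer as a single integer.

Answer: 3

Analysis:
Per-block:
  n0 def {f,r} use ∅
  n1 def {p,u} use ∅
  n2 def {f,u} use {f,u}
  n3 def {f,r} use {f,r}
  n4 def {u} use ∅

Liveness:
  n0: in=∅ out={f,r}
  n1: in={f} out={f,u}
  n2: in={f,u} out=∅
  n3: in={f,r} out=∅
  n4: in=∅ out=∅

Interfere edges:
  f↔{p,r,u}
  p↔{f,u}
  r↔{f}
  u↔{f,p}

Chromatic number:
  lower bound: {f,p,u} mutually conflict ⇒ χ ≥ 3
  assign f→r0 p→r1 r→r1 u→r2 — no edge inside a register ⇒ χ ≤ 3
  χ = 3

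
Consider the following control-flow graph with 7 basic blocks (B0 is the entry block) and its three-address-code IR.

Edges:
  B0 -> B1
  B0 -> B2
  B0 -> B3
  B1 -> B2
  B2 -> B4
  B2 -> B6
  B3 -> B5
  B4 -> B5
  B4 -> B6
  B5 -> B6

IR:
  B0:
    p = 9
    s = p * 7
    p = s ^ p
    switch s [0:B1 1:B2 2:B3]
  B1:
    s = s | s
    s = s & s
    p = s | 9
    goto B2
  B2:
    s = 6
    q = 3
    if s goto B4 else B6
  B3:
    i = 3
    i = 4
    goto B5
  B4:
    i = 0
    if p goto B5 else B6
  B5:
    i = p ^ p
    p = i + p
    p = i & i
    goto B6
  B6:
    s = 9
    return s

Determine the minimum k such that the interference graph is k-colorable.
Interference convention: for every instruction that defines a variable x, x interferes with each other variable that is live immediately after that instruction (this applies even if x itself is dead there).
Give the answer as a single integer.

Answer: 3

Analysis:
Block summaries:
  B0: def={p,s} ue=∅
  B1: def={p,s} ue={s}
  B2: def={q,s} ue=∅
  B3: def={i} ue=∅
  B4: def={i} ue={p}
  B5: def={i,p} ue={p}
  B6: def={s} ue=∅

Live sets:
  B0: in=∅ out={p,s}
  B1: in={s} out={p}
  B2: in={p} out={p}
  B3: in={p} out={p}
  B4: in={p} out={p}
  B5: in={p} out=∅
  B6: in=∅ out=∅

Conflict graph:
  i — {p}
  p — {i,q,s}
  q — {p,s}
  s — {p,q}

Registers:
  lower bound: {p,q,s} mutually conflict ⇒ χ ≥ 3
  assign i→r1 p→r0 q→r1 s→r2 — no edge inside a register ⇒ χ ≤ 3
  χ = 3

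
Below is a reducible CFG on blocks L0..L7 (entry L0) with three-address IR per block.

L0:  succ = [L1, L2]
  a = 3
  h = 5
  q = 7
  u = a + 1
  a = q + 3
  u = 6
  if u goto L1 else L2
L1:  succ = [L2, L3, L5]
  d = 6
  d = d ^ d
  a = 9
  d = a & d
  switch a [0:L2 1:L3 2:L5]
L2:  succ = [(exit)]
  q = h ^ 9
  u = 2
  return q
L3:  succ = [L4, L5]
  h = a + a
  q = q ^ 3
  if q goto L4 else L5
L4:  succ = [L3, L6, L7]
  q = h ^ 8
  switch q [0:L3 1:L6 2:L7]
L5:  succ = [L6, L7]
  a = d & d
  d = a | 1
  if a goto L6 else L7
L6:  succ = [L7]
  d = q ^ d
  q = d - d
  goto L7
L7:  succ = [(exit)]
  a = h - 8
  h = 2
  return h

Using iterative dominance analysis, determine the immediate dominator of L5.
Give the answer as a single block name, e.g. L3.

idom tree: L1←L0 L2←L0 L3←L1 L4←L3 L5←L1 L6←L1 L7←L1
Dom∩ at merges:
  L2: preds {L0,L1}: {L0} ∩ {L0,L1} = {L0}; idom=L0
  L3: preds {L1,L4}: {L0,L1} ∩ {L0,L1,L3,L4} = {L0,L1}; idom=L1
  L5: preds {L1,L3}: {L0,L1} ∩ {L0,L1,L3} = {L0,L1}; idom=L1
  L6: preds {L4,L5}: {L0,L1,L3,L4} ∩ {L0,L1,L5} = {L0,L1}; idom=L1
  L7: preds {L4,L5,L6}: {L0,L1,L3,L4} ∩ {L0,L1,L5} ∩ {L0,L1,L6} = {L0,L1}; idom=L1

idom(L5) = L1

Answer: L1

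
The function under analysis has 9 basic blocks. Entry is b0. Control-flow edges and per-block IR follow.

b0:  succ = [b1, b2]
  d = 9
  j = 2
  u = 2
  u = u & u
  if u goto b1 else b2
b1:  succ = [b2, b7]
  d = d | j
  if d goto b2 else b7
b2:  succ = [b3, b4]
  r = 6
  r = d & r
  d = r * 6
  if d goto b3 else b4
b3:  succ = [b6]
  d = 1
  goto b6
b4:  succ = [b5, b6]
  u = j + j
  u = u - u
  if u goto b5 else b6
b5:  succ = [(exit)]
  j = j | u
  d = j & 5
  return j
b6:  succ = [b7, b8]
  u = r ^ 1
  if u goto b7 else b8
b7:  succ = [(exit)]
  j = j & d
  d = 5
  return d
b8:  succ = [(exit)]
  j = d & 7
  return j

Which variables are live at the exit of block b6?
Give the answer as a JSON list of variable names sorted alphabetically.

Answer: ["d", "j"]

Analysis:
def/use:
  b0 def {d,j,u} use ∅
  b1 def {d} use {d,j}
  b2 def {d,r} use {d}
  b3 def {d} use ∅
  b4 def {u} use {j}
  b5 def {d,j} use {j,u}
  b6 def {u} use {r}
  b7 def {d,j} use {d,j}
  b8 def {j} use {d}

Live sets:
  b0 li=∅ lo={d,j}
  b1 li={d,j} lo={d,j}
  b2 li={d,j} lo={d,j,r}
  b3 li={j,r} lo={d,j,r}
  b4 li={d,j,r} lo={d,j,r,u}
  b5 li={j,u} lo=∅
  b6 li={d,j,r} lo={d,j}
  b7 li={d,j} lo=∅
  b8 li={d} lo=∅

live-out(b6) = ["d", "j"]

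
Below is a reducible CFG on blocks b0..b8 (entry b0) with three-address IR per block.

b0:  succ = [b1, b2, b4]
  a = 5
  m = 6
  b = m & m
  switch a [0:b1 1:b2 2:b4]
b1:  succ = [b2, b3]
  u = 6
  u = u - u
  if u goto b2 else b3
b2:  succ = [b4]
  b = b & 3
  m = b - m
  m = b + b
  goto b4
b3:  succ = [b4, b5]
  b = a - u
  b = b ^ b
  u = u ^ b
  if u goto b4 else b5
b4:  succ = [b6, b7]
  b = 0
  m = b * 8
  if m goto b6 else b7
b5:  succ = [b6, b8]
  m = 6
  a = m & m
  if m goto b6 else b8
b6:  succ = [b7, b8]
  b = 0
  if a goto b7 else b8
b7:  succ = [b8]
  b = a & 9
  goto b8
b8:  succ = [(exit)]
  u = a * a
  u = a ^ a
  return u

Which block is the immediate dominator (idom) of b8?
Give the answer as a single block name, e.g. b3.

idom tree: b1←b0 b2←b0 b3←b1 b4←b0 b5←b3 b6←b0 b7←b0 b8←b0
Join-block Dom:
  b2: preds {b0,b1}: {b0} ∩ {b0,b1} = {b0}; idom=b0
  b4: preds {b0,b2,b3}: {b0} ∩ {b0,b2} ∩ {b0,b1,b3} = {b0}; idom=b0
  b6: preds {b4,b5}: {b0,b4} ∩ {b0,b1,b3,b5} = {b0}; idom=b0
  b7: preds {b4,b6}: {b0,b4} ∩ {b0,b6} = {b0}; idom=b0
  b8: preds {b5,b6,b7}: {b0,b1,b3,b5} ∩ {b0,b6} ∩ {b0,b7} = {b0}; idom=b0

idom(b8) = b0

Answer: b0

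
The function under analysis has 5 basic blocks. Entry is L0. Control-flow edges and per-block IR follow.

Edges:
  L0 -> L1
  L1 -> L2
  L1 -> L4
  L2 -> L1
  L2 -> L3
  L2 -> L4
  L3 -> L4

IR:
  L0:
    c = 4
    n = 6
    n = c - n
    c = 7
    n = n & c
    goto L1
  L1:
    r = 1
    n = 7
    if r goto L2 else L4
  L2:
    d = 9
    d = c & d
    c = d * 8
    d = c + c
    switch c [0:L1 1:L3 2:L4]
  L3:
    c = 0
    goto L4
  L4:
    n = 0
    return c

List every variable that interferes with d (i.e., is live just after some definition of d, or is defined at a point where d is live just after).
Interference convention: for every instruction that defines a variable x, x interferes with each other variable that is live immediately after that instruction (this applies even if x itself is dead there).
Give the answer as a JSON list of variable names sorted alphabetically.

Block summaries:
  L0 def {c,n} use ∅
  L1 def {n,r} use ∅
  L2 def {c,d} use {c}
  L3 def {c} use ∅
  L4 def {n} use {c}

Liveness:
  L0: in=∅ out={c}
  L1: in={c} out={c}
  L2: in={c} out={c}
  L3: in=∅ out={c}
  L4: in={c} out=∅

Conflict graph:
  c: {d,n,r}
  d: {c}
  n: {c,r}
  r: {c,n}

N(d) = ["c"]

Answer: ["c"]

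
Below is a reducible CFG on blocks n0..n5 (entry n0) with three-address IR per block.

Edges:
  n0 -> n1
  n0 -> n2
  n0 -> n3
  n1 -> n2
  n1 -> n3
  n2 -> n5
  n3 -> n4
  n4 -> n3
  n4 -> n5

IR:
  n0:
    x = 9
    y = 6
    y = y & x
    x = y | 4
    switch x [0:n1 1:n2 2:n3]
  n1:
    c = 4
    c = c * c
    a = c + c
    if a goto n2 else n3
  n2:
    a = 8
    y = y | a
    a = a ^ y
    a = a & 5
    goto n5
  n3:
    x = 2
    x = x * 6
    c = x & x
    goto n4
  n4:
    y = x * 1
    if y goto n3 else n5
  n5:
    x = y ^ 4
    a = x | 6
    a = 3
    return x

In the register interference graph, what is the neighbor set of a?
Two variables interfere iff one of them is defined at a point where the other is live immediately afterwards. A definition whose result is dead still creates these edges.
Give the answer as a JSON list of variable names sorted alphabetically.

Answer: ["x", "y"]

Analysis:
Per-block:
  n0: {x,y} / ∅
  n1: {a,c} / ∅
  n2: {a,y} / {y}
  n3: {c,x} / ∅
  n4: {y} / {x}
  n5: {a,x} / {y}

Liveness:
  n0 li=∅ lo={y}
  n1 li={y} lo={y}
  n2 li={y} lo={y}
  n3 li=∅ lo={x}
  n4 li={x} lo={y}
  n5 li={y} lo=∅

Conflict graph:
  a: {x,y}
  c: {x,y}
  x: {a,c,y}
  y: {a,c,x}

N(a) = ["x", "y"]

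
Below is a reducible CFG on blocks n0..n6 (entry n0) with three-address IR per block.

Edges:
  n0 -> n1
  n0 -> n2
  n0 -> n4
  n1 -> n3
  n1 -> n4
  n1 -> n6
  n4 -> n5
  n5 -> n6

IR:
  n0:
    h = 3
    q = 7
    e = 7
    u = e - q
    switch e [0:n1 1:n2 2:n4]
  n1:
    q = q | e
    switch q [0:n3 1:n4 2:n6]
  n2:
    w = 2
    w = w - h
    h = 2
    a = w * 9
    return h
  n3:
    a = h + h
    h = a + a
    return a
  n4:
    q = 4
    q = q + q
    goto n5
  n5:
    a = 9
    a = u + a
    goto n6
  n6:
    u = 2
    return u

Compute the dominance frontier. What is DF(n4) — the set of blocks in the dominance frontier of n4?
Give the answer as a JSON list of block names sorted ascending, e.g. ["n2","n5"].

idom tree: n1←n0 n2←n0 n3←n1 n4←n0 n5←n4 n6←n0
Join-block Dom:
  n4: preds {n0,n1}: {n0} ∩ {n0,n1} = {n0}; idom=n0
  n6: preds {n1,n5}: {n0,n1} ∩ {n0,n4,n5} = {n0}; idom=n0

Frontier:
  join n4 pred n0: · stop@n0
  join n4 pred n1: n1 stop@n0
  join n6 pred n1: n1 stop@n0
  join n6 pred n5: n5→n4 stop@n0
  DF(n0)=∅
  DF(n1)={n4,n6}
  DF(n2)=∅
  DF(n3)=∅
  DF(n4)={n6}
  DF(n5)={n6}
  DF(n6)=∅

DF(n4) = ["n6"]

Answer: ["n6"]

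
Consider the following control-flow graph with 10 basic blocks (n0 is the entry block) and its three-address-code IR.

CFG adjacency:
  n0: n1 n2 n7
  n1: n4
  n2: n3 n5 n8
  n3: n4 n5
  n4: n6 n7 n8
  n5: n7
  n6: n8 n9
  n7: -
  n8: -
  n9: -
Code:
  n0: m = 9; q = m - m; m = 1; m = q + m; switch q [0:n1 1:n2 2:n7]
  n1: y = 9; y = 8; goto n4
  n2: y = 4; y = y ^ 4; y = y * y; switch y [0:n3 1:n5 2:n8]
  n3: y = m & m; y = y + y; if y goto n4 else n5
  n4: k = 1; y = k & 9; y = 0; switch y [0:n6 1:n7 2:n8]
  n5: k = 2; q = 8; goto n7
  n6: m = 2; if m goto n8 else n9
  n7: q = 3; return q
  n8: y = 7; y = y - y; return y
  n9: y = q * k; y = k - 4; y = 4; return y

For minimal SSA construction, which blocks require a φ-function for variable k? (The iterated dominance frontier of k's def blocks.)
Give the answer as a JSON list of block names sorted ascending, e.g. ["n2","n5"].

idom tree: n1←n0 n2←n0 n3←n2 n4←n0 n5←n2 n6←n4 n7←n0 n8←n0 n9←n6
Join-block Dom:
  n4: preds {n1,n3}: {n0,n1} ∩ {n0,n2,n3} = {n0}; idom=n0
  n5: preds {n2,n3}: {n0,n2} ∩ {n0,n2,n3} = {n0,n2}; idom=n2
  n7: preds {n0,n4,n5}: {n0} ∩ {n0,n4} ∩ {n0,n2,n5} = {n0}; idom=n0
  n8: preds {n2,n4,n6}: {n0,n2} ∩ {n0,n4} ∩ {n0,n4,n6} = {n0}; idom=n0

DF derivation:
  n4←n1: walk n1 to n0
  n4←n3: walk n3→n2 to n0
  n5←n2: walk · to n2
  n5←n3: walk n3 to n2
  n7←n0: walk · to n0
  n7←n4: walk n4 to n0
  n7←n5: walk n5→n2 to n0
  n8←n2: walk n2 to n0
  n8←n4: walk n4 to n0
  n8←n6: walk n6→n4 to n0
  DF(n0)=∅
  DF(n1)={n4}
  DF(n2)={n4,n7,n8}
  DF(n3)={n4,n5}
  DF(n4)={n7,n8}
  DF(n5)={n7}
  DF(n6)={n8}
  DF(n7)=∅
  DF(n8)=∅
  DF(n9)=∅

φ for k: defs {n4,n5}
  DF⁺ = {n7,n8}

Answer: ["n7", "n8"]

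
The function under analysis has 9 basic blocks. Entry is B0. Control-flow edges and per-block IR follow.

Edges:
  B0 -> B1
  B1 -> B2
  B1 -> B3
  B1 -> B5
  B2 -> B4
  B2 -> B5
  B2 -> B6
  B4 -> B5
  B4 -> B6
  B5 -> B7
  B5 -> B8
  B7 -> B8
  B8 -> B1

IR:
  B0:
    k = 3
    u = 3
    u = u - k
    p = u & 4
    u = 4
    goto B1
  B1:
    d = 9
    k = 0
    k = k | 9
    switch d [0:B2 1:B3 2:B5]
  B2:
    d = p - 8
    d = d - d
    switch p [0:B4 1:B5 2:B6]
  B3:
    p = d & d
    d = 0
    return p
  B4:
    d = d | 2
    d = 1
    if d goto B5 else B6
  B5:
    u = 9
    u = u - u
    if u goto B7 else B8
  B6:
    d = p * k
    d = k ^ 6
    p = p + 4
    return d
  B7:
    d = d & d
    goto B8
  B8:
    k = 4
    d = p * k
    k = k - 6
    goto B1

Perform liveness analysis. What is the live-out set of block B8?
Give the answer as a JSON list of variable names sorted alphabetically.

Answer: ["p"]

Derivation:
Block summaries:
  B0 def {k,p,u} use ∅
  B1 def {d,k} use ∅
  B2 def {d} use {p}
  B3 def {d,p} use {d}
  B4 def {d} use {d}
  B5 def {u} use ∅
  B6 def {d,p} use {k,p}
  B7 def {d} use {d}
  B8 def {d,k} use {p}

Liveness:
  B0: in=∅ out={p}
  B1: in={p} out={d,k,p}
  B2: in={k,p} out={d,k,p}
  B3: in={d} out=∅
  B4: in={d,k,p} out={d,k,p}
  B5: in={d,p} out={d,p}
  B6: in={k,p} out=∅
  B7: in={d,p} out={p}
  B8: in={p} out={p}

live-out(B8) = ["p"]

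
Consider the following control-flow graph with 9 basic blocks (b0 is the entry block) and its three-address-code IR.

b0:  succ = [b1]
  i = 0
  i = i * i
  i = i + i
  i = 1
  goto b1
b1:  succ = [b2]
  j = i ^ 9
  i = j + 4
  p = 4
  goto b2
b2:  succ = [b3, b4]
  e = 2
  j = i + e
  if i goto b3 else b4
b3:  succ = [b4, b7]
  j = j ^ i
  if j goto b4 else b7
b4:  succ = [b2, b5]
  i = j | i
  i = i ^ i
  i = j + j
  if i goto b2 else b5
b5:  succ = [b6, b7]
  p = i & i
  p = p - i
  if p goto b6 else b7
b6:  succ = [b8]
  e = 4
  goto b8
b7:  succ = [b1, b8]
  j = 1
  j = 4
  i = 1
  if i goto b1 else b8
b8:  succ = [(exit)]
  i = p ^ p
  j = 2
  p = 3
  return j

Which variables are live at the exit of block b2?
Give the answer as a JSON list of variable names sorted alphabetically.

def/use:
  b0: {i} / ∅
  b1: {i,j,p} / {i}
  b2: {e,j} / {i}
  b3: {j} / {i,j}
  b4: {i} / {i,j}
  b5: {p} / {i}
  b6: {e} / ∅
  b7: {i,j} / ∅
  b8: {i,j,p} / {p}

Backward fixpoint:
  b0: in=∅ out={i}
  b1: in={i} out={i,p}
  b2: in={i,p} out={i,j,p}
  b3: in={i,j,p} out={i,j,p}
  b4: in={i,j,p} out={i,p}
  b5: in={i} out={p}
  b6: in={p} out={p}
  b7: in={p} out={i,p}
  b8: in={p} out=∅

live-out(b2) = ["i", "j", "p"]

Answer: ["i", "j", "p"]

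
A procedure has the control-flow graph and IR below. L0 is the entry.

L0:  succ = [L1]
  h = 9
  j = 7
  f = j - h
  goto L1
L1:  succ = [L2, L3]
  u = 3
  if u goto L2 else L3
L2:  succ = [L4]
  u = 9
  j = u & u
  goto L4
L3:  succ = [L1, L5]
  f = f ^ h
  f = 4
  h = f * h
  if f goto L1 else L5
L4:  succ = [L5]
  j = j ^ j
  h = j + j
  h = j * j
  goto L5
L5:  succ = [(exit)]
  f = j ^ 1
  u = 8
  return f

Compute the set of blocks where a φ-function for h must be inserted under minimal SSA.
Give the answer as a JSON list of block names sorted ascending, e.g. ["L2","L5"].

idom tree: L1←L0 L2←L1 L3←L1 L4←L2 L5←L1
Join-block Dom:
  L1: preds {L0,L3}: {L0} ∩ {L0,L1,L3} = {L0}; idom=L0
  L5: preds {L3,L4}: {L0,L1,L3} ∩ {L0,L1,L2,L4} = {L0,L1}; idom=L1

Frontier:
  join L1 pred L0: · stop@L0
  join L1 pred L3: L3→L1 stop@L0
  join L5 pred L3: L3 stop@L1
  join L5 pred L4: L4→L2 stop@L1
  DF(L0)=∅
  DF(L1)={L1}
  DF(L2)={L5}
  DF(L3)={L1,L5}
  DF(L4)={L5}
  DF(L5)=∅

φ for h: defs {L0,L3,L4}
  DF⁺ = {L1,L5}

Answer: ["L1", "L5"]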